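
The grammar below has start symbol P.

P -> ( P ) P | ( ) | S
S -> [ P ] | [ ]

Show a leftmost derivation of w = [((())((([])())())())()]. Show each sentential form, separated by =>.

P=>S=>[P]=>[(P)P]=>[((P)P)P]=>[((())P)P]=>[((())(P)P)P]=>[((())((P)P)P)P]=>[((())(((P)P)P)P)P]=>[((())(((S)P)P)P)P]=>[((())((([])P)P)P)P]=>[((())((([])())P)P)P]=>[((())((([])())())P)P]=>[((())((([])())())())P]=>[((())((([])())())())()]

P => S   [P -> S]
S => [P]   [S -> [ P ]]
[P] => [(P)P]   [P -> ( P ) P]
[(P)P] => [((P)P)P]   [P -> ( P ) P]
[((P)P)P] => [((())P)P]   [P -> ( )]
[((())P)P] => [((())(P)P)P]   [P -> ( P ) P]
[((())(P)P)P] => [((())((P)P)P)P]   [P -> ( P ) P]
[((())((P)P)P)P] => [((())(((P)P)P)P)P]   [P -> ( P ) P]
[((())(((P)P)P)P)P] => [((())(((S)P)P)P)P]   [P -> S]
[((())(((S)P)P)P)P] => [((())((([])P)P)P)P]   [S -> [ ]]
[((())((([])P)P)P)P] => [((())((([])())P)P)P]   [P -> ( )]
[((())((([])())P)P)P] => [((())((([])())())P)P]   [P -> ( )]
[((())((([])())())P)P] => [((())((([])())())())P]   [P -> ( )]
[((())((([])())())())P] => [((())((([])())())())()]   [P -> ( )]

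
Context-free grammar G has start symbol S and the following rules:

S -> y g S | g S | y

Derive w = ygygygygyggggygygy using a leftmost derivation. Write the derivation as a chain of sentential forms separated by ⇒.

S ⇒ ygS ⇒ ygygS ⇒ ygygygS ⇒ ygygygygS ⇒ ygygygygygS ⇒ ygygygygyggS ⇒ ygygygygygggS ⇒ ygygygygyggggS ⇒ ygygygygyggggygS ⇒ ygygygygyggggygygS ⇒ ygygygygyggggygygy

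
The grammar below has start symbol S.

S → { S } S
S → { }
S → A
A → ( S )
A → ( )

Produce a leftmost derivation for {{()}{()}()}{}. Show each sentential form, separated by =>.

S=>{S}S=>{{S}S}S=>{{A}S}S=>{{()}S}S=>{{()}{S}S}S=>{{()}{A}S}S=>{{()}{()}S}S=>{{()}{()}A}S=>{{()}{()}()}S=>{{()}{()}()}{}

S => {S}S   [S → { S } S]
{S}S => {{S}S}S   [S → { S } S]
{{S}S}S => {{A}S}S   [S → A]
{{A}S}S => {{()}S}S   [A → ( )]
{{()}S}S => {{()}{S}S}S   [S → { S } S]
{{()}{S}S}S => {{()}{A}S}S   [S → A]
{{()}{A}S}S => {{()}{()}S}S   [A → ( )]
{{()}{()}S}S => {{()}{()}A}S   [S → A]
{{()}{()}A}S => {{()}{()}()}S   [A → ( )]
{{()}{()}()}S => {{()}{()}()}{}   [S → { }]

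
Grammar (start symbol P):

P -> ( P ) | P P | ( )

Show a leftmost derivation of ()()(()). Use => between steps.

P=>PP=>PPP=>()PP=>()()P=>()()(P)=>()()(())

P => PP   [P -> P P]
PP => PPP   [P -> P P]
PPP => ()PP   [P -> ( )]
()PP => ()()P   [P -> ( )]
()()P => ()()(P)   [P -> ( P )]
()()(P) => ()()(())   [P -> ( )]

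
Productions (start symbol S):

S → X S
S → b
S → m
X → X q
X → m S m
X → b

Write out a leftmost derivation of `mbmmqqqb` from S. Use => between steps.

S => XS   [S → X S]
XS => XqS   [X → X q]
XqS => XqqS   [X → X q]
XqqS => XqqqS   [X → X q]
XqqqS => mSmqqqS   [X → m S m]
mSmqqqS => mXSmqqqS   [S → X S]
mXSmqqqS => mbSmqqqS   [X → b]
mbSmqqqS => mbmmqqqS   [S → m]
mbmmqqqS => mbmmqqqb   [S → b]

S=>XS=>XqS=>XqqS=>XqqqS=>mSmqqqS=>mXSmqqqS=>mbSmqqqS=>mbmmqqqS=>mbmmqqqb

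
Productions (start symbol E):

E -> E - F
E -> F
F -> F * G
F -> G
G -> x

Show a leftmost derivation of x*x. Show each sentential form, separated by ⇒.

E⇒F⇒F*G⇒G*G⇒x*G⇒x*x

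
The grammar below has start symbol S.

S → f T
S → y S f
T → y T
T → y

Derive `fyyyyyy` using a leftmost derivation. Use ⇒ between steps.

S ⇒ fT ⇒ fyT ⇒ fyyT ⇒ fyyyT ⇒ fyyyyT ⇒ fyyyyyT ⇒ fyyyyyy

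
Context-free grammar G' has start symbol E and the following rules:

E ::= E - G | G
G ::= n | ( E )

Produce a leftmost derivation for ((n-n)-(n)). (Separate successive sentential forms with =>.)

E => G   [E ::= G]
G => (E)   [G ::= ( E )]
(E) => (E-G)   [E ::= E - G]
(E-G) => (G-G)   [E ::= G]
(G-G) => ((E)-G)   [G ::= ( E )]
((E)-G) => ((E-G)-G)   [E ::= E - G]
((E-G)-G) => ((G-G)-G)   [E ::= G]
((G-G)-G) => ((n-G)-G)   [G ::= n]
((n-G)-G) => ((n-n)-G)   [G ::= n]
((n-n)-G) => ((n-n)-(E))   [G ::= ( E )]
((n-n)-(E)) => ((n-n)-(G))   [E ::= G]
((n-n)-(G)) => ((n-n)-(n))   [G ::= n]

E=>G=>(E)=>(E-G)=>(G-G)=>((E)-G)=>((E-G)-G)=>((G-G)-G)=>((n-G)-G)=>((n-n)-G)=>((n-n)-(E))=>((n-n)-(G))=>((n-n)-(n))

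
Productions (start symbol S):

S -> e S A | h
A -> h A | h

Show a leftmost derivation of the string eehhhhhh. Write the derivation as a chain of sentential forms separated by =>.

S => eSA => eeSAA => eehAA => eehhAA => eehhhAA => eehhhhA => eehhhhhA => eehhhhhh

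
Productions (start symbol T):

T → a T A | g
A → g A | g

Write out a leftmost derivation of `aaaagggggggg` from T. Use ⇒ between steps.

T⇒aTA⇒aaTAA⇒aaaTAAA⇒aaaaTAAAA⇒aaaagAAAA⇒aaaaggAAAA⇒aaaagggAAAA⇒aaaaggggAAAA⇒aaaagggggAAA⇒aaaaggggggAA⇒aaaagggggggA⇒aaaagggggggg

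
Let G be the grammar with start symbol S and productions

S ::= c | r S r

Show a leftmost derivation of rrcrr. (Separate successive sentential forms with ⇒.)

S ⇒ rSr   [S ::= r S r]
rSr ⇒ rrSrr   [S ::= r S r]
rrSrr ⇒ rrcrr   [S ::= c]

S ⇒ rSr ⇒ rrSrr ⇒ rrcrr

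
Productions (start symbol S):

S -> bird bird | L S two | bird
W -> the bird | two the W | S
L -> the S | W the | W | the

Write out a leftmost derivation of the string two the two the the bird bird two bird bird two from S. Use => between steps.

S => L S two => W S two => two the W S two => two the two the W S two => two the two the S S two => two the two the L S two S two => two the two the the S two S two => two the two the the bird bird two S two => two the two the the bird bird two bird bird two

S => L S two   [S -> L S two]
L S two => W S two   [L -> W]
W S two => two the W S two   [W -> two the W]
two the W S two => two the two the W S two   [W -> two the W]
two the two the W S two => two the two the S S two   [W -> S]
two the two the S S two => two the two the L S two S two   [S -> L S two]
two the two the L S two S two => two the two the the S two S two   [L -> the]
two the two the the S two S two => two the two the the bird bird two S two   [S -> bird bird]
two the two the the bird bird two S two => two the two the the bird bird two bird bird two   [S -> bird bird]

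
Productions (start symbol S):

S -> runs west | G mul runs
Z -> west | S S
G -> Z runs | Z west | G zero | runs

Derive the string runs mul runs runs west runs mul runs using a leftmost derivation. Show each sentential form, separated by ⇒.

S ⇒ G mul runs ⇒ Z runs mul runs ⇒ S S runs mul runs ⇒ G mul runs S runs mul runs ⇒ runs mul runs S runs mul runs ⇒ runs mul runs runs west runs mul runs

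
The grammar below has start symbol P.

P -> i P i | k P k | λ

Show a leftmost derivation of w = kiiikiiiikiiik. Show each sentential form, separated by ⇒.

P ⇒ kPk ⇒ kiPik ⇒ kiiPiik ⇒ kiiiPiiik ⇒ kiiikPkiiik ⇒ kiiikiPikiiik ⇒ kiiikiiPiikiiik ⇒ kiiikiiiikiiik

P ⇒ kPk   [P -> k P k]
kPk ⇒ kiPik   [P -> i P i]
kiPik ⇒ kiiPiik   [P -> i P i]
kiiPiik ⇒ kiiiPiiik   [P -> i P i]
kiiiPiiik ⇒ kiiikPkiiik   [P -> k P k]
kiiikPkiiik ⇒ kiiikiPikiiik   [P -> i P i]
kiiikiPikiiik ⇒ kiiikiiPiikiiik   [P -> i P i]
kiiikiiPiikiiik ⇒ kiiikiiiikiiik   [P -> λ]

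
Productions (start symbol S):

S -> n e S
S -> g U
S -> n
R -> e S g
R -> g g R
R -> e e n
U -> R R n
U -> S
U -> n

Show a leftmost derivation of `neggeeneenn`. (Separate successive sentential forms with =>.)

S=>neS=>negU=>negS=>neggU=>neggRRn=>neggeenRn=>neggeeneenn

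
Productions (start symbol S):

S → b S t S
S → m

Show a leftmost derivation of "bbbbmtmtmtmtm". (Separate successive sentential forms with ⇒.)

S ⇒ bStS ⇒ bbStStS ⇒ bbbStStStS ⇒ bbbbStStStStS ⇒ bbbbmtStStStS ⇒ bbbbmtmtStStS ⇒ bbbbmtmtmtStS ⇒ bbbbmtmtmtmtS ⇒ bbbbmtmtmtmtm

S ⇒ bStS   [S → b S t S]
bStS ⇒ bbStStS   [S → b S t S]
bbStStS ⇒ bbbStStStS   [S → b S t S]
bbbStStStS ⇒ bbbbStStStStS   [S → b S t S]
bbbbStStStStS ⇒ bbbbmtStStStS   [S → m]
bbbbmtStStStS ⇒ bbbbmtmtStStS   [S → m]
bbbbmtmtStStS ⇒ bbbbmtmtmtStS   [S → m]
bbbbmtmtmtStS ⇒ bbbbmtmtmtmtS   [S → m]
bbbbmtmtmtmtS ⇒ bbbbmtmtmtmtm   [S → m]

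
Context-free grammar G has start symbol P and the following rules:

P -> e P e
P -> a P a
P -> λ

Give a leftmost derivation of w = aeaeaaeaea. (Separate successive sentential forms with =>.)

P => aPa   [P -> a P a]
aPa => aePea   [P -> e P e]
aePea => aeaPaea   [P -> a P a]
aeaPaea => aeaePeaea   [P -> e P e]
aeaePeaea => aeaeaPaeaea   [P -> a P a]
aeaeaPaeaea => aeaeaaeaea   [P -> λ]

P => aPa => aePea => aeaPaea => aeaePeaea => aeaeaPaeaea => aeaeaaeaea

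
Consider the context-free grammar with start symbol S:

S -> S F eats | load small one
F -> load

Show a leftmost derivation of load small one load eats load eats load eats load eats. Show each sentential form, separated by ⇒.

S ⇒ S F eats ⇒ S F eats F eats ⇒ S F eats F eats F eats ⇒ S F eats F eats F eats F eats ⇒ load small one F eats F eats F eats F eats ⇒ load small one load eats F eats F eats F eats ⇒ load small one load eats load eats F eats F eats ⇒ load small one load eats load eats load eats F eats ⇒ load small one load eats load eats load eats load eats

S ⇒ S F eats   [S -> S F eats]
S F eats ⇒ S F eats F eats   [S -> S F eats]
S F eats F eats ⇒ S F eats F eats F eats   [S -> S F eats]
S F eats F eats F eats ⇒ S F eats F eats F eats F eats   [S -> S F eats]
S F eats F eats F eats F eats ⇒ load small one F eats F eats F eats F eats   [S -> load small one]
load small one F eats F eats F eats F eats ⇒ load small one load eats F eats F eats F eats   [F -> load]
load small one load eats F eats F eats F eats ⇒ load small one load eats load eats F eats F eats   [F -> load]
load small one load eats load eats F eats F eats ⇒ load small one load eats load eats load eats F eats   [F -> load]
load small one load eats load eats load eats F eats ⇒ load small one load eats load eats load eats load eats   [F -> load]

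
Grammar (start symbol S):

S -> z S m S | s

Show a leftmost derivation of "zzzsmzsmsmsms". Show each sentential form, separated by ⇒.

S⇒zSmS⇒zzSmSmS⇒zzzSmSmSmS⇒zzzsmSmSmS⇒zzzsmzSmSmSmS⇒zzzsmzsmSmSmS⇒zzzsmzsmsmSmS⇒zzzsmzsmsmsmS⇒zzzsmzsmsmsms

S ⇒ zSmS   [S -> z S m S]
zSmS ⇒ zzSmSmS   [S -> z S m S]
zzSmSmS ⇒ zzzSmSmSmS   [S -> z S m S]
zzzSmSmSmS ⇒ zzzsmSmSmS   [S -> s]
zzzsmSmSmS ⇒ zzzsmzSmSmSmS   [S -> z S m S]
zzzsmzSmSmSmS ⇒ zzzsmzsmSmSmS   [S -> s]
zzzsmzsmSmSmS ⇒ zzzsmzsmsmSmS   [S -> s]
zzzsmzsmsmSmS ⇒ zzzsmzsmsmsmS   [S -> s]
zzzsmzsmsmsmS ⇒ zzzsmzsmsmsms   [S -> s]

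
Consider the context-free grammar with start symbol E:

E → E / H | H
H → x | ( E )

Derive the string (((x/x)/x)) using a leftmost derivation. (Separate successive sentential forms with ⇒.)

E ⇒ H ⇒ (E) ⇒ (H) ⇒ ((E)) ⇒ ((E/H)) ⇒ ((H/H)) ⇒ (((E)/H)) ⇒ (((E/H)/H)) ⇒ (((H/H)/H)) ⇒ (((x/H)/H)) ⇒ (((x/x)/H)) ⇒ (((x/x)/x))

E ⇒ H   [E → H]
H ⇒ (E)   [H → ( E )]
(E) ⇒ (H)   [E → H]
(H) ⇒ ((E))   [H → ( E )]
((E)) ⇒ ((E/H))   [E → E / H]
((E/H)) ⇒ ((H/H))   [E → H]
((H/H)) ⇒ (((E)/H))   [H → ( E )]
(((E)/H)) ⇒ (((E/H)/H))   [E → E / H]
(((E/H)/H)) ⇒ (((H/H)/H))   [E → H]
(((H/H)/H)) ⇒ (((x/H)/H))   [H → x]
(((x/H)/H)) ⇒ (((x/x)/H))   [H → x]
(((x/x)/H)) ⇒ (((x/x)/x))   [H → x]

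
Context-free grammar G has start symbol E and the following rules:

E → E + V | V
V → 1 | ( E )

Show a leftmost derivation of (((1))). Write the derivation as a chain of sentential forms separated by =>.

E=>V=>(E)=>(V)=>((E))=>((V))=>(((E)))=>(((V)))=>(((1)))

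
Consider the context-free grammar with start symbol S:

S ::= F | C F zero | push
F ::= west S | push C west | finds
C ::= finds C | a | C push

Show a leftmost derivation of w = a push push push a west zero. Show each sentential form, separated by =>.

S => C F zero   [S ::= C F zero]
C F zero => C push F zero   [C ::= C push]
C push F zero => C push push F zero   [C ::= C push]
C push push F zero => a push push F zero   [C ::= a]
a push push F zero => a push push push C west zero   [F ::= push C west]
a push push push C west zero => a push push push a west zero   [C ::= a]

S => C F zero => C push F zero => C push push F zero => a push push F zero => a push push push C west zero => a push push push a west zero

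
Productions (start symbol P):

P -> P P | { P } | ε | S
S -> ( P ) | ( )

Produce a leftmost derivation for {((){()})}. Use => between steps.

P=>{P}=>{S}=>{(P)}=>{(PP)}=>{(SP)}=>{((P)P)}=>{(()P)}=>{((){P})}=>{((){S})}=>{((){()})}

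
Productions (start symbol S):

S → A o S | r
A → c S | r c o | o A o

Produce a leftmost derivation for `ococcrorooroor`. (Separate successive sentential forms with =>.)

S => AoS => oAooS => ocSooS => ocAoSooS => ocoAooSooS => ococSooSooS => ococAoSooSooS => ococcSoSooSooS => ococcroSooSooS => ococcrorooSooS => ococcroroorooS => ococcrorooroor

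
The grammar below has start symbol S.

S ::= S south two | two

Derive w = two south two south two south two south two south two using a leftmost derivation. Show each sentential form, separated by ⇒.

S ⇒ S south two   [S ::= S south two]
S south two ⇒ S south two south two   [S ::= S south two]
S south two south two ⇒ S south two south two south two   [S ::= S south two]
S south two south two south two ⇒ S south two south two south two south two   [S ::= S south two]
S south two south two south two south two ⇒ S south two south two south two south two south two   [S ::= S south two]
S south two south two south two south two south two ⇒ two south two south two south two south two south two   [S ::= two]

S ⇒ S south two ⇒ S south two south two ⇒ S south two south two south two ⇒ S south two south two south two south two ⇒ S south two south two south two south two south two ⇒ two south two south two south two south two south two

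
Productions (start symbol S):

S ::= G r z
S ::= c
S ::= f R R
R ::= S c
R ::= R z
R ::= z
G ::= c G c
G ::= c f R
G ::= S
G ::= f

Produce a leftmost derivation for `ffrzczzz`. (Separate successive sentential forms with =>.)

S => fRR => fScR => fGrzcR => ffrzcR => ffrzcRz => ffrzcRzz => ffrzczzz

S => fRR   [S ::= f R R]
fRR => fScR   [R ::= S c]
fScR => fGrzcR   [S ::= G r z]
fGrzcR => ffrzcR   [G ::= f]
ffrzcR => ffrzcRz   [R ::= R z]
ffrzcRz => ffrzcRzz   [R ::= R z]
ffrzcRzz => ffrzczzz   [R ::= z]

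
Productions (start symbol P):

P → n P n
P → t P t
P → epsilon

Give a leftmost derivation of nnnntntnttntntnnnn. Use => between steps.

P=>nPn=>nnPnn=>nnnPnnn=>nnnnPnnnn=>nnnntPtnnnn=>nnnntnPntnnnn=>nnnntntPtntnnnn=>nnnntntnPntntnnnn=>nnnntntntPtntntnnnn=>nnnntntnttntntnnnn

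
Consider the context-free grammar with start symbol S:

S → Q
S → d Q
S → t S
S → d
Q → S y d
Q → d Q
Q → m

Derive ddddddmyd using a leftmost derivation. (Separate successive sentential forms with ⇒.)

S⇒dQ⇒ddQ⇒dddQ⇒ddddQ⇒dddddQ⇒dddddSyd⇒ddddddQyd⇒ddddddmyd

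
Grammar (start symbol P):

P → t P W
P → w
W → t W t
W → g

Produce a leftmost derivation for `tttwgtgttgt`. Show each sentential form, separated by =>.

P=>tPW=>ttPWW=>tttPWWW=>tttwWWW=>tttwgWW=>tttwgtWtW=>tttwgtgtW=>tttwgtgttWt=>tttwgtgttgt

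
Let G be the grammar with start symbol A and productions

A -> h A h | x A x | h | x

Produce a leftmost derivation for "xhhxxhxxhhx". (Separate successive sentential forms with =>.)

A => xAx => xhAhx => xhhAhhx => xhhxAxhhx => xhhxxAxxhhx => xhhxxhxxhhx

A => xAx   [A -> x A x]
xAx => xhAhx   [A -> h A h]
xhAhx => xhhAhhx   [A -> h A h]
xhhAhhx => xhhxAxhhx   [A -> x A x]
xhhxAxhhx => xhhxxAxxhhx   [A -> x A x]
xhhxxAxxhhx => xhhxxhxxhhx   [A -> h]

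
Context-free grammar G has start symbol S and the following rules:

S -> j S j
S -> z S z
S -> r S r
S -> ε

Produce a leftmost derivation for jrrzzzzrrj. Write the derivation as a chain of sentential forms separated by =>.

S=>jSj=>jrSrj=>jrrSrrj=>jrrzSzrrj=>jrrzzSzzrrj=>jrrzzzzrrj

S => jSj   [S -> j S j]
jSj => jrSrj   [S -> r S r]
jrSrj => jrrSrrj   [S -> r S r]
jrrSrrj => jrrzSzrrj   [S -> z S z]
jrrzSzrrj => jrrzzSzzrrj   [S -> z S z]
jrrzzSzzrrj => jrrzzzzrrj   [S -> ε]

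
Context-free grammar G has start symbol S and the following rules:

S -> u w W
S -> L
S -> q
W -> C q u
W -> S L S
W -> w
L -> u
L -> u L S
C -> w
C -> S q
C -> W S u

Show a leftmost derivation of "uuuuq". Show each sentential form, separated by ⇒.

S⇒L⇒uLS⇒uuLSS⇒uuuSS⇒uuuLS⇒uuuuS⇒uuuuq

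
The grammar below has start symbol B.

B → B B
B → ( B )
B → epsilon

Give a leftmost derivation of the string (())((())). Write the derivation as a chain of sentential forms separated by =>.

B => BB => BBB => BBBB => (B)BBB => ((B))BBB => (())BBB => (())(B)BB => (())((B))BB => (())(((B)))BB => (())((()))BB => (())((()))B => (())((()))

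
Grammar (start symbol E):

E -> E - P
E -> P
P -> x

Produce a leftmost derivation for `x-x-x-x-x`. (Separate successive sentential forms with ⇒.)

E ⇒ E-P ⇒ E-P-P ⇒ E-P-P-P ⇒ E-P-P-P-P ⇒ P-P-P-P-P ⇒ x-P-P-P-P ⇒ x-x-P-P-P ⇒ x-x-x-P-P ⇒ x-x-x-x-P ⇒ x-x-x-x-x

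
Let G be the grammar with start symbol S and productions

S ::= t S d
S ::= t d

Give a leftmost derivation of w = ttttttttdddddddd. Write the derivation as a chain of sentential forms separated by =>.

S => tSd => ttSdd => tttSddd => ttttSdddd => tttttSddddd => ttttttSdddddd => tttttttSddddddd => ttttttttdddddddd

S => tSd   [S ::= t S d]
tSd => ttSdd   [S ::= t S d]
ttSdd => tttSddd   [S ::= t S d]
tttSddd => ttttSdddd   [S ::= t S d]
ttttSdddd => tttttSddddd   [S ::= t S d]
tttttSddddd => ttttttSdddddd   [S ::= t S d]
ttttttSdddddd => tttttttSddddddd   [S ::= t S d]
tttttttSddddddd => ttttttttdddddddd   [S ::= t d]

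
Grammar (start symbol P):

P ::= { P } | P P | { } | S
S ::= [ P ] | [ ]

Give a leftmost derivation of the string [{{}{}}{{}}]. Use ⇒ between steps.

P⇒S⇒[P]⇒[PP]⇒[{P}P]⇒[{PP}P]⇒[{{}P}P]⇒[{{}{}}P]⇒[{{}{}}{P}]⇒[{{}{}}{{}}]

P ⇒ S   [P ::= S]
S ⇒ [P]   [S ::= [ P ]]
[P] ⇒ [PP]   [P ::= P P]
[PP] ⇒ [{P}P]   [P ::= { P }]
[{P}P] ⇒ [{PP}P]   [P ::= P P]
[{PP}P] ⇒ [{{}P}P]   [P ::= { }]
[{{}P}P] ⇒ [{{}{}}P]   [P ::= { }]
[{{}{}}P] ⇒ [{{}{}}{P}]   [P ::= { P }]
[{{}{}}{P}] ⇒ [{{}{}}{{}}]   [P ::= { }]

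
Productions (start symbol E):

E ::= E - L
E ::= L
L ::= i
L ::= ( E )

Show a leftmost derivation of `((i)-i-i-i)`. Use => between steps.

E=>L=>(E)=>(E-L)=>(E-L-L)=>(E-L-L-L)=>(L-L-L-L)=>((E)-L-L-L)=>((L)-L-L-L)=>((i)-L-L-L)=>((i)-i-L-L)=>((i)-i-i-L)=>((i)-i-i-i)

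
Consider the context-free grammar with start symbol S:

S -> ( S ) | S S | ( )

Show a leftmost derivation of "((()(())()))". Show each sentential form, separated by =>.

S=>(S)=>((S))=>((SS))=>((SSS))=>((()SS))=>((()(S)S))=>((()(())S))=>((()(())()))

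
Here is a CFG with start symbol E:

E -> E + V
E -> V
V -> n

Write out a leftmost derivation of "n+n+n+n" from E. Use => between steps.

E => E+V   [E -> E + V]
E+V => E+V+V   [E -> E + V]
E+V+V => E+V+V+V   [E -> E + V]
E+V+V+V => V+V+V+V   [E -> V]
V+V+V+V => n+V+V+V   [V -> n]
n+V+V+V => n+n+V+V   [V -> n]
n+n+V+V => n+n+n+V   [V -> n]
n+n+n+V => n+n+n+n   [V -> n]

E => E+V => E+V+V => E+V+V+V => V+V+V+V => n+V+V+V => n+n+V+V => n+n+n+V => n+n+n+n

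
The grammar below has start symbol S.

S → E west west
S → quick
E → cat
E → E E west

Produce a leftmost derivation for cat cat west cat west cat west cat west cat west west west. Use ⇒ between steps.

S ⇒ E west west   [S → E west west]
E west west ⇒ E E west west west   [E → E E west]
E E west west west ⇒ E E west E west west west   [E → E E west]
E E west E west west west ⇒ E E west E west E west west west   [E → E E west]
E E west E west E west west west ⇒ E E west E west E west E west west west   [E → E E west]
E E west E west E west E west west west ⇒ E E west E west E west E west E west west west   [E → E E west]
E E west E west E west E west E west west west ⇒ cat E west E west E west E west E west west west   [E → cat]
cat E west E west E west E west E west west west ⇒ cat cat west E west E west E west E west west west   [E → cat]
cat cat west E west E west E west E west west west ⇒ cat cat west cat west E west E west E west west west   [E → cat]
cat cat west cat west E west E west E west west west ⇒ cat cat west cat west cat west E west E west west west   [E → cat]
cat cat west cat west cat west E west E west west west ⇒ cat cat west cat west cat west cat west E west west west   [E → cat]
cat cat west cat west cat west cat west E west west west ⇒ cat cat west cat west cat west cat west cat west west west   [E → cat]

S ⇒ E west west ⇒ E E west west west ⇒ E E west E west west west ⇒ E E west E west E west west west ⇒ E E west E west E west E west west west ⇒ E E west E west E west E west E west west west ⇒ cat E west E west E west E west E west west west ⇒ cat cat west E west E west E west E west west west ⇒ cat cat west cat west E west E west E west west west ⇒ cat cat west cat west cat west E west E west west west ⇒ cat cat west cat west cat west cat west E west west west ⇒ cat cat west cat west cat west cat west cat west west west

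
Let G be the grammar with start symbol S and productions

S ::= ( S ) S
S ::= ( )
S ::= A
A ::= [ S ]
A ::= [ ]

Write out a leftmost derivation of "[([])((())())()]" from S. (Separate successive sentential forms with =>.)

S => A => [S] => [(S)S] => [(A)S] => [([])S] => [([])(S)S] => [([])((S)S)S] => [([])((())S)S] => [([])((())())S] => [([])((())())()]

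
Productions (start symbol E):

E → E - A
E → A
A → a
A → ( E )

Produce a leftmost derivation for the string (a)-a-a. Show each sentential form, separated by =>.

E => E-A => E-A-A => A-A-A => (E)-A-A => (A)-A-A => (a)-A-A => (a)-a-A => (a)-a-a

E => E-A   [E → E - A]
E-A => E-A-A   [E → E - A]
E-A-A => A-A-A   [E → A]
A-A-A => (E)-A-A   [A → ( E )]
(E)-A-A => (A)-A-A   [E → A]
(A)-A-A => (a)-A-A   [A → a]
(a)-A-A => (a)-a-A   [A → a]
(a)-a-A => (a)-a-a   [A → a]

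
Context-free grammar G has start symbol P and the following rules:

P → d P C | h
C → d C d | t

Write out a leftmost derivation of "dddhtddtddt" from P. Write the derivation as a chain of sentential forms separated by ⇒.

P ⇒ dPC ⇒ ddPCC ⇒ dddPCCC ⇒ dddhCCC ⇒ dddhtCC ⇒ dddhtdCdC ⇒ dddhtddCddC ⇒ dddhtddtddC ⇒ dddhtddtddt

P ⇒ dPC   [P → d P C]
dPC ⇒ ddPCC   [P → d P C]
ddPCC ⇒ dddPCCC   [P → d P C]
dddPCCC ⇒ dddhCCC   [P → h]
dddhCCC ⇒ dddhtCC   [C → t]
dddhtCC ⇒ dddhtdCdC   [C → d C d]
dddhtdCdC ⇒ dddhtddCddC   [C → d C d]
dddhtddCddC ⇒ dddhtddtddC   [C → t]
dddhtddtddC ⇒ dddhtddtddt   [C → t]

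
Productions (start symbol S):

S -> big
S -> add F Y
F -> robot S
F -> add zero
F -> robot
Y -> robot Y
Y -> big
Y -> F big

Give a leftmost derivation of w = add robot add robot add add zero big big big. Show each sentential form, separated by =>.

S => add F Y => add robot S Y => add robot add F Y Y => add robot add robot S Y Y => add robot add robot add F Y Y Y => add robot add robot add add zero Y Y Y => add robot add robot add add zero big Y Y => add robot add robot add add zero big big Y => add robot add robot add add zero big big big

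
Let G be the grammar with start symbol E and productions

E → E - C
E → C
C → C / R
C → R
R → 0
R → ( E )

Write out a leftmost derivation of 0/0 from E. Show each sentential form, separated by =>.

E => C   [E → C]
C => C/R   [C → C / R]
C/R => R/R   [C → R]
R/R => 0/R   [R → 0]
0/R => 0/0   [R → 0]

E => C => C/R => R/R => 0/R => 0/0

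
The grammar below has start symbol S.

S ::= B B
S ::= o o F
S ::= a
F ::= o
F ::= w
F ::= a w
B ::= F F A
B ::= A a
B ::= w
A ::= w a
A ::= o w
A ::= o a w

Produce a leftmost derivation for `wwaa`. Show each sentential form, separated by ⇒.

S⇒BB⇒wB⇒wAa⇒wwaa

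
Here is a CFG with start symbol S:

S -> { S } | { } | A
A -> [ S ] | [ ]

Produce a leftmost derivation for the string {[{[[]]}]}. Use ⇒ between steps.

S ⇒ {S}   [S -> { S }]
{S} ⇒ {A}   [S -> A]
{A} ⇒ {[S]}   [A -> [ S ]]
{[S]} ⇒ {[{S}]}   [S -> { S }]
{[{S}]} ⇒ {[{A}]}   [S -> A]
{[{A}]} ⇒ {[{[S]}]}   [A -> [ S ]]
{[{[S]}]} ⇒ {[{[A]}]}   [S -> A]
{[{[A]}]} ⇒ {[{[[]]}]}   [A -> [ ]]

S ⇒ {S} ⇒ {A} ⇒ {[S]} ⇒ {[{S}]} ⇒ {[{A}]} ⇒ {[{[S]}]} ⇒ {[{[A]}]} ⇒ {[{[[]]}]}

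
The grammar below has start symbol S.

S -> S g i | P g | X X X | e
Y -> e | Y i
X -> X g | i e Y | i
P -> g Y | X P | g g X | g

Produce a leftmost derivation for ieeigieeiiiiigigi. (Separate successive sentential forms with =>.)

S => Sgi   [S -> S g i]
Sgi => Sgigi   [S -> S g i]
Sgigi => XXXgigi   [S -> X X X]
XXXgigi => XgXXgigi   [X -> X g]
XgXXgigi => ieYgXXgigi   [X -> i e Y]
ieYgXXgigi => ieYigXXgigi   [Y -> Y i]
ieYigXXgigi => ieeigXXgigi   [Y -> e]
ieeigXXgigi => ieeigieYXgigi   [X -> i e Y]
ieeigieYXgigi => ieeigieYiXgigi   [Y -> Y i]
ieeigieYiXgigi => ieeigieYiiXgigi   [Y -> Y i]
ieeigieYiiXgigi => ieeigieYiiiXgigi   [Y -> Y i]
ieeigieYiiiXgigi => ieeigieYiiiiXgigi   [Y -> Y i]
ieeigieYiiiiXgigi => ieeigieeiiiiXgigi   [Y -> e]
ieeigieeiiiiXgigi => ieeigieeiiiiigigi   [X -> i]

S => Sgi => Sgigi => XXXgigi => XgXXgigi => ieYgXXgigi => ieYigXXgigi => ieeigXXgigi => ieeigieYXgigi => ieeigieYiXgigi => ieeigieYiiXgigi => ieeigieYiiiXgigi => ieeigieYiiiiXgigi => ieeigieeiiiiXgigi => ieeigieeiiiiigigi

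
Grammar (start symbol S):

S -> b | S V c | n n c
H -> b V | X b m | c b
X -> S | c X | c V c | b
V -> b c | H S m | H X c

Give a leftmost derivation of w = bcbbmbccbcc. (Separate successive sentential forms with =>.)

S => SVc   [S -> S V c]
SVc => SVcVc   [S -> S V c]
SVcVc => bVcVc   [S -> b]
bVcVc => bHXccVc   [V -> H X c]
bHXccVc => bXbmXccVc   [H -> X b m]
bXbmXccVc => bcXbmXccVc   [X -> c X]
bcXbmXccVc => bcbbmXccVc   [X -> b]
bcbbmXccVc => bcbbmbccVc   [X -> b]
bcbbmbccVc => bcbbmbccbcc   [V -> b c]

S=>SVc=>SVcVc=>bVcVc=>bHXccVc=>bXbmXccVc=>bcXbmXccVc=>bcbbmXccVc=>bcbbmbccVc=>bcbbmbccbcc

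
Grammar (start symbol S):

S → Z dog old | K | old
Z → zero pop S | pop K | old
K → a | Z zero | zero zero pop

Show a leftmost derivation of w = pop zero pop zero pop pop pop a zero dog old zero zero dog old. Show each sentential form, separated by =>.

S => Z dog old   [S → Z dog old]
Z dog old => pop K dog old   [Z → pop K]
pop K dog old => pop Z zero dog old   [K → Z zero]
pop Z zero dog old => pop zero pop S zero dog old   [Z → zero pop S]
pop zero pop S zero dog old => pop zero pop K zero dog old   [S → K]
pop zero pop K zero dog old => pop zero pop Z zero zero dog old   [K → Z zero]
pop zero pop Z zero zero dog old => pop zero pop zero pop S zero zero dog old   [Z → zero pop S]
pop zero pop zero pop S zero zero dog old => pop zero pop zero pop Z dog old zero zero dog old   [S → Z dog old]
pop zero pop zero pop Z dog old zero zero dog old => pop zero pop zero pop pop K dog old zero zero dog old   [Z → pop K]
pop zero pop zero pop pop K dog old zero zero dog old => pop zero pop zero pop pop Z zero dog old zero zero dog old   [K → Z zero]
pop zero pop zero pop pop Z zero dog old zero zero dog old => pop zero pop zero pop pop pop K zero dog old zero zero dog old   [Z → pop K]
pop zero pop zero pop pop pop K zero dog old zero zero dog old => pop zero pop zero pop pop pop a zero dog old zero zero dog old   [K → a]

S => Z dog old => pop K dog old => pop Z zero dog old => pop zero pop S zero dog old => pop zero pop K zero dog old => pop zero pop Z zero zero dog old => pop zero pop zero pop S zero zero dog old => pop zero pop zero pop Z dog old zero zero dog old => pop zero pop zero pop pop K dog old zero zero dog old => pop zero pop zero pop pop Z zero dog old zero zero dog old => pop zero pop zero pop pop pop K zero dog old zero zero dog old => pop zero pop zero pop pop pop a zero dog old zero zero dog old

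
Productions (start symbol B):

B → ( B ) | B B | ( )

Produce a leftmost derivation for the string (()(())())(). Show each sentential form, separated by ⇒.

B ⇒ BB   [B → B B]
BB ⇒ (B)B   [B → ( B )]
(B)B ⇒ (BB)B   [B → B B]
(BB)B ⇒ (()B)B   [B → ( )]
(()B)B ⇒ (()BB)B   [B → B B]
(()BB)B ⇒ (()(B)B)B   [B → ( B )]
(()(B)B)B ⇒ (()(())B)B   [B → ( )]
(()(())B)B ⇒ (()(())())B   [B → ( )]
(()(())())B ⇒ (()(())())()   [B → ( )]

B ⇒ BB ⇒ (B)B ⇒ (BB)B ⇒ (()B)B ⇒ (()BB)B ⇒ (()(B)B)B ⇒ (()(())B)B ⇒ (()(())())B ⇒ (()(())())()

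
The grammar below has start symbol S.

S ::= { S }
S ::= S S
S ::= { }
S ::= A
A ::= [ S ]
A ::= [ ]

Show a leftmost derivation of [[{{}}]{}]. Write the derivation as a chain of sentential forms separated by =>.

S => A   [S ::= A]
A => [S]   [A ::= [ S ]]
[S] => [SS]   [S ::= S S]
[SS] => [AS]   [S ::= A]
[AS] => [[S]S]   [A ::= [ S ]]
[[S]S] => [[{S}]S]   [S ::= { S }]
[[{S}]S] => [[{{}}]S]   [S ::= { }]
[[{{}}]S] => [[{{}}]{}]   [S ::= { }]

S => A => [S] => [SS] => [AS] => [[S]S] => [[{S}]S] => [[{{}}]S] => [[{{}}]{}]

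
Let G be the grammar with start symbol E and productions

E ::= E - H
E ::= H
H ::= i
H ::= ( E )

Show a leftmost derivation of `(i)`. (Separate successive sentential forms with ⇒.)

E ⇒ H ⇒ (E) ⇒ (H) ⇒ (i)

E ⇒ H   [E ::= H]
H ⇒ (E)   [H ::= ( E )]
(E) ⇒ (H)   [E ::= H]
(H) ⇒ (i)   [H ::= i]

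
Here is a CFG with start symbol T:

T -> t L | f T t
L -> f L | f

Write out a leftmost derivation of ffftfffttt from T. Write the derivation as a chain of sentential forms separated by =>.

T => fTt => ffTtt => fffTttt => ffftLttt => ffftfLttt => ffftffLttt => ffftfffttt

T => fTt   [T -> f T t]
fTt => ffTtt   [T -> f T t]
ffTtt => fffTttt   [T -> f T t]
fffTttt => ffftLttt   [T -> t L]
ffftLttt => ffftfLttt   [L -> f L]
ffftfLttt => ffftffLttt   [L -> f L]
ffftffLttt => ffftfffttt   [L -> f]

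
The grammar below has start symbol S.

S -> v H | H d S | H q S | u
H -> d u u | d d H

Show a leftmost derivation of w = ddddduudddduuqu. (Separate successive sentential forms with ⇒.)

S⇒HdS⇒ddHdS⇒ddddHdS⇒ddddduudS⇒ddddduudHqS⇒ddddduudddHqS⇒ddddduudddduuqS⇒ddddduudddduuqu

S ⇒ HdS   [S -> H d S]
HdS ⇒ ddHdS   [H -> d d H]
ddHdS ⇒ ddddHdS   [H -> d d H]
ddddHdS ⇒ ddddduudS   [H -> d u u]
ddddduudS ⇒ ddddduudHqS   [S -> H q S]
ddddduudHqS ⇒ ddddduudddHqS   [H -> d d H]
ddddduudddHqS ⇒ ddddduudddduuqS   [H -> d u u]
ddddduudddduuqS ⇒ ddddduudddduuqu   [S -> u]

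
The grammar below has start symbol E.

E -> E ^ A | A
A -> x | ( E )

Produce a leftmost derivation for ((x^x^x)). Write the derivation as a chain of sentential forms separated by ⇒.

E ⇒ A ⇒ (E) ⇒ (A) ⇒ ((E)) ⇒ ((E^A)) ⇒ ((E^A^A)) ⇒ ((A^A^A)) ⇒ ((x^A^A)) ⇒ ((x^x^A)) ⇒ ((x^x^x))

E ⇒ A   [E -> A]
A ⇒ (E)   [A -> ( E )]
(E) ⇒ (A)   [E -> A]
(A) ⇒ ((E))   [A -> ( E )]
((E)) ⇒ ((E^A))   [E -> E ^ A]
((E^A)) ⇒ ((E^A^A))   [E -> E ^ A]
((E^A^A)) ⇒ ((A^A^A))   [E -> A]
((A^A^A)) ⇒ ((x^A^A))   [A -> x]
((x^A^A)) ⇒ ((x^x^A))   [A -> x]
((x^x^A)) ⇒ ((x^x^x))   [A -> x]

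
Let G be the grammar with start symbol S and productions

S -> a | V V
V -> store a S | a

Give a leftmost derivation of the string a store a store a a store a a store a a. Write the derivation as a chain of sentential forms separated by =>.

S => V V   [S -> V V]
V V => a V   [V -> a]
a V => a store a S   [V -> store a S]
a store a S => a store a V V   [S -> V V]
a store a V V => a store a store a S V   [V -> store a S]
a store a store a S V => a store a store a V V V   [S -> V V]
a store a store a V V V => a store a store a a V V   [V -> a]
a store a store a a V V => a store a store a a store a S V   [V -> store a S]
a store a store a a store a S V => a store a store a a store a a V   [S -> a]
a store a store a a store a a V => a store a store a a store a a store a S   [V -> store a S]
a store a store a a store a a store a S => a store a store a a store a a store a a   [S -> a]

S => V V => a V => a store a S => a store a V V => a store a store a S V => a store a store a V V V => a store a store a a V V => a store a store a a store a S V => a store a store a a store a a V => a store a store a a store a a store a S => a store a store a a store a a store a a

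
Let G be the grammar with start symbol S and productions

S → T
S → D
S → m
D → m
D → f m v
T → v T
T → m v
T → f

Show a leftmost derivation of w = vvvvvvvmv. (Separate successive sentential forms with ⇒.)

S⇒T⇒vT⇒vvT⇒vvvT⇒vvvvT⇒vvvvvT⇒vvvvvvT⇒vvvvvvvT⇒vvvvvvvmv

S ⇒ T   [S → T]
T ⇒ vT   [T → v T]
vT ⇒ vvT   [T → v T]
vvT ⇒ vvvT   [T → v T]
vvvT ⇒ vvvvT   [T → v T]
vvvvT ⇒ vvvvvT   [T → v T]
vvvvvT ⇒ vvvvvvT   [T → v T]
vvvvvvT ⇒ vvvvvvvT   [T → v T]
vvvvvvvT ⇒ vvvvvvvmv   [T → m v]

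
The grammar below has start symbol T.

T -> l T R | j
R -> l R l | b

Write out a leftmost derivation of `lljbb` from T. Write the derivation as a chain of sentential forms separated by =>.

T => lTR => llTRR => lljRR => lljbR => lljbb

T => lTR   [T -> l T R]
lTR => llTRR   [T -> l T R]
llTRR => lljRR   [T -> j]
lljRR => lljbR   [R -> b]
lljbR => lljbb   [R -> b]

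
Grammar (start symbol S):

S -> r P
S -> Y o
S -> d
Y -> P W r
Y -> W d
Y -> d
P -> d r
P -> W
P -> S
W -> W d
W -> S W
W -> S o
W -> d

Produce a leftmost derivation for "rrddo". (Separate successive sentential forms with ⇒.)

S⇒rP⇒rS⇒rrP⇒rrS⇒rrYo⇒rrWdo⇒rrddo

S ⇒ rP   [S -> r P]
rP ⇒ rS   [P -> S]
rS ⇒ rrP   [S -> r P]
rrP ⇒ rrS   [P -> S]
rrS ⇒ rrYo   [S -> Y o]
rrYo ⇒ rrWdo   [Y -> W d]
rrWdo ⇒ rrddo   [W -> d]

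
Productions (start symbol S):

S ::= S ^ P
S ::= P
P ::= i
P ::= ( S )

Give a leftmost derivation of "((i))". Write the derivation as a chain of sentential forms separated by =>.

S => P => (S) => (P) => ((S)) => ((P)) => ((i))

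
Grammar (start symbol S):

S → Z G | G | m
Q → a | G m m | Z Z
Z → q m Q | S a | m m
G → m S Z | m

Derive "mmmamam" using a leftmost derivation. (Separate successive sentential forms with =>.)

S => ZG => SaG => ZGaG => SaGaG => ZGaGaG => mmGaGaG => mmmaGaG => mmmamaG => mmmamam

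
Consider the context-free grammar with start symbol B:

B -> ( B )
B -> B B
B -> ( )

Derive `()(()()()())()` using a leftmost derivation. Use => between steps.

B => BB   [B -> B B]
BB => BBB   [B -> B B]
BBB => ()BB   [B -> ( )]
()BB => ()(B)B   [B -> ( B )]
()(B)B => ()(BB)B   [B -> B B]
()(BB)B => ()(BBB)B   [B -> B B]
()(BBB)B => ()(BBBB)B   [B -> B B]
()(BBBB)B => ()(()BBB)B   [B -> ( )]
()(()BBB)B => ()(()()BB)B   [B -> ( )]
()(()()BB)B => ()(()()()B)B   [B -> ( )]
()(()()()B)B => ()(()()()())B   [B -> ( )]
()(()()()())B => ()(()()()())()   [B -> ( )]

B=>BB=>BBB=>()BB=>()(B)B=>()(BB)B=>()(BBB)B=>()(BBBB)B=>()(()BBB)B=>()(()()BB)B=>()(()()()B)B=>()(()()()())B=>()(()()()())()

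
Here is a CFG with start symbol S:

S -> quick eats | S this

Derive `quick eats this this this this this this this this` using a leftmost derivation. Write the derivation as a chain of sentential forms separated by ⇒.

S ⇒ S this ⇒ S this this ⇒ S this this this ⇒ S this this this this ⇒ S this this this this this ⇒ S this this this this this this ⇒ S this this this this this this this ⇒ S this this this this this this this this ⇒ quick eats this this this this this this this this

S ⇒ S this   [S -> S this]
S this ⇒ S this this   [S -> S this]
S this this ⇒ S this this this   [S -> S this]
S this this this ⇒ S this this this this   [S -> S this]
S this this this this ⇒ S this this this this this   [S -> S this]
S this this this this this ⇒ S this this this this this this   [S -> S this]
S this this this this this this ⇒ S this this this this this this this   [S -> S this]
S this this this this this this this ⇒ S this this this this this this this this   [S -> S this]
S this this this this this this this this ⇒ quick eats this this this this this this this this   [S -> quick eats]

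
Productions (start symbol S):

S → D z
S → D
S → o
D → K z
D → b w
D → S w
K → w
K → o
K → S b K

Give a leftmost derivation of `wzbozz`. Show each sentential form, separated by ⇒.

S ⇒ Dz   [S → D z]
Dz ⇒ Kzz   [D → K z]
Kzz ⇒ SbKzz   [K → S b K]
SbKzz ⇒ DbKzz   [S → D]
DbKzz ⇒ KzbKzz   [D → K z]
KzbKzz ⇒ wzbKzz   [K → w]
wzbKzz ⇒ wzbozz   [K → o]

S ⇒ Dz ⇒ Kzz ⇒ SbKzz ⇒ DbKzz ⇒ KzbKzz ⇒ wzbKzz ⇒ wzbozz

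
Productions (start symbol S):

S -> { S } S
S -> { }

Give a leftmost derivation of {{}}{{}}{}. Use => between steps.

S => {S}S   [S -> { S } S]
{S}S => {{}}S   [S -> { }]
{{}}S => {{}}{S}S   [S -> { S } S]
{{}}{S}S => {{}}{{}}S   [S -> { }]
{{}}{{}}S => {{}}{{}}{}   [S -> { }]

S=>{S}S=>{{}}S=>{{}}{S}S=>{{}}{{}}S=>{{}}{{}}{}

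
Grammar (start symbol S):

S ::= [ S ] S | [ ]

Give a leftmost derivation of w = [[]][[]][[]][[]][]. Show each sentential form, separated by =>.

S => [S]S   [S ::= [ S ] S]
[S]S => [[]]S   [S ::= [ ]]
[[]]S => [[]][S]S   [S ::= [ S ] S]
[[]][S]S => [[]][[]]S   [S ::= [ ]]
[[]][[]]S => [[]][[]][S]S   [S ::= [ S ] S]
[[]][[]][S]S => [[]][[]][[]]S   [S ::= [ ]]
[[]][[]][[]]S => [[]][[]][[]][S]S   [S ::= [ S ] S]
[[]][[]][[]][S]S => [[]][[]][[]][[]]S   [S ::= [ ]]
[[]][[]][[]][[]]S => [[]][[]][[]][[]][]   [S ::= [ ]]

S => [S]S => [[]]S => [[]][S]S => [[]][[]]S => [[]][[]][S]S => [[]][[]][[]]S => [[]][[]][[]][S]S => [[]][[]][[]][[]]S => [[]][[]][[]][[]][]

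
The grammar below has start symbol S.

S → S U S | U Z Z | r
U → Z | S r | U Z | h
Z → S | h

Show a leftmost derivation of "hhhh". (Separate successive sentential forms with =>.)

S => UZZ   [S → U Z Z]
UZZ => UZZZ   [U → U Z]
UZZZ => hZZZ   [U → h]
hZZZ => hhZZ   [Z → h]
hhZZ => hhhZ   [Z → h]
hhhZ => hhhh   [Z → h]

S => UZZ => UZZZ => hZZZ => hhZZ => hhhZ => hhhh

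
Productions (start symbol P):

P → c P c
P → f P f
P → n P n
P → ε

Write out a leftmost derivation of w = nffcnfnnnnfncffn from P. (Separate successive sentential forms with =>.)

P => nPn   [P → n P n]
nPn => nfPfn   [P → f P f]
nfPfn => nffPffn   [P → f P f]
nffPffn => nffcPcffn   [P → c P c]
nffcPcffn => nffcnPncffn   [P → n P n]
nffcnPncffn => nffcnfPfncffn   [P → f P f]
nffcnfPfncffn => nffcnfnPnfncffn   [P → n P n]
nffcnfnPnfncffn => nffcnfnnPnnfncffn   [P → n P n]
nffcnfnnPnnfncffn => nffcnfnnnnfncffn   [P → ε]

P=>nPn=>nfPfn=>nffPffn=>nffcPcffn=>nffcnPncffn=>nffcnfPfncffn=>nffcnfnPnfncffn=>nffcnfnnPnnfncffn=>nffcnfnnnnfncffn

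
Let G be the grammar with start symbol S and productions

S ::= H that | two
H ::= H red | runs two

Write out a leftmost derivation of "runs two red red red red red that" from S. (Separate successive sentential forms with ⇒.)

S ⇒ H that   [S ::= H that]
H that ⇒ H red that   [H ::= H red]
H red that ⇒ H red red that   [H ::= H red]
H red red that ⇒ H red red red that   [H ::= H red]
H red red red that ⇒ H red red red red that   [H ::= H red]
H red red red red that ⇒ H red red red red red that   [H ::= H red]
H red red red red red that ⇒ runs two red red red red red that   [H ::= runs two]

S ⇒ H that ⇒ H red that ⇒ H red red that ⇒ H red red red that ⇒ H red red red red that ⇒ H red red red red red that ⇒ runs two red red red red red that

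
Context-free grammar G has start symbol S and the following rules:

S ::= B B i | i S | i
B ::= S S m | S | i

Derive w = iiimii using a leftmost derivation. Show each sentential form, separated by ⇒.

S⇒BBi⇒SSmBi⇒iSmBi⇒iiSmBi⇒iiimBi⇒iiimii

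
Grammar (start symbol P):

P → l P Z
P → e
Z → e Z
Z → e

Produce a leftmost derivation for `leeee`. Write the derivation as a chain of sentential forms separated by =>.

P => lPZ => leZ => leeZ => leeeZ => leeee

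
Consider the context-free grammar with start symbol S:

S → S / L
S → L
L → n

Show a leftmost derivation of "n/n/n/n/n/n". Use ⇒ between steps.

S ⇒ S/L   [S → S / L]
S/L ⇒ S/L/L   [S → S / L]
S/L/L ⇒ S/L/L/L   [S → S / L]
S/L/L/L ⇒ S/L/L/L/L   [S → S / L]
S/L/L/L/L ⇒ S/L/L/L/L/L   [S → S / L]
S/L/L/L/L/L ⇒ L/L/L/L/L/L   [S → L]
L/L/L/L/L/L ⇒ n/L/L/L/L/L   [L → n]
n/L/L/L/L/L ⇒ n/n/L/L/L/L   [L → n]
n/n/L/L/L/L ⇒ n/n/n/L/L/L   [L → n]
n/n/n/L/L/L ⇒ n/n/n/n/L/L   [L → n]
n/n/n/n/L/L ⇒ n/n/n/n/n/L   [L → n]
n/n/n/n/n/L ⇒ n/n/n/n/n/n   [L → n]

S⇒S/L⇒S/L/L⇒S/L/L/L⇒S/L/L/L/L⇒S/L/L/L/L/L⇒L/L/L/L/L/L⇒n/L/L/L/L/L⇒n/n/L/L/L/L⇒n/n/n/L/L/L⇒n/n/n/n/L/L⇒n/n/n/n/n/L⇒n/n/n/n/n/n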